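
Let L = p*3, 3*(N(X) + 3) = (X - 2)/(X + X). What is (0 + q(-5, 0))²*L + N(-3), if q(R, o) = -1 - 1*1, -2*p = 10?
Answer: -1129/18 ≈ -62.722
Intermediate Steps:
p = -5 (p = -½*10 = -5)
N(X) = -3 + (-2 + X)/(6*X) (N(X) = -3 + ((X - 2)/(X + X))/3 = -3 + ((-2 + X)/((2*X)))/3 = -3 + ((-2 + X)*(1/(2*X)))/3 = -3 + ((-2 + X)/(2*X))/3 = -3 + (-2 + X)/(6*X))
q(R, o) = -2 (q(R, o) = -1 - 1 = -2)
L = -15 (L = -5*3 = -15)
(0 + q(-5, 0))²*L + N(-3) = (0 - 2)²*(-15) + (⅙)*(-2 - 17*(-3))/(-3) = (-2)²*(-15) + (⅙)*(-⅓)*(-2 + 51) = 4*(-15) + (⅙)*(-⅓)*49 = -60 - 49/18 = -1129/18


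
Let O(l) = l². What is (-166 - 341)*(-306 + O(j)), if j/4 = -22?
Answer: -3771066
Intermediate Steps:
j = -88 (j = 4*(-22) = -88)
(-166 - 341)*(-306 + O(j)) = (-166 - 341)*(-306 + (-88)²) = -507*(-306 + 7744) = -507*7438 = -3771066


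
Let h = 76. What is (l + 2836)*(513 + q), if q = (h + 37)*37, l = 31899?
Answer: 163046090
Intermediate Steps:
q = 4181 (q = (76 + 37)*37 = 113*37 = 4181)
(l + 2836)*(513 + q) = (31899 + 2836)*(513 + 4181) = 34735*4694 = 163046090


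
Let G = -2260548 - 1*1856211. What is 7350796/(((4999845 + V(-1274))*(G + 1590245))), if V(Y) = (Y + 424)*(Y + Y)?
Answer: -3675398/9052051205765 ≈ -4.0603e-7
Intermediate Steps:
G = -4116759 (G = -2260548 - 1856211 = -4116759)
V(Y) = 2*Y*(424 + Y) (V(Y) = (424 + Y)*(2*Y) = 2*Y*(424 + Y))
7350796/(((4999845 + V(-1274))*(G + 1590245))) = 7350796/(((4999845 + 2*(-1274)*(424 - 1274))*(-4116759 + 1590245))) = 7350796/(((4999845 + 2*(-1274)*(-850))*(-2526514))) = 7350796/(((4999845 + 2165800)*(-2526514))) = 7350796/((7165645*(-2526514))) = 7350796/(-18104102411530) = 7350796*(-1/18104102411530) = -3675398/9052051205765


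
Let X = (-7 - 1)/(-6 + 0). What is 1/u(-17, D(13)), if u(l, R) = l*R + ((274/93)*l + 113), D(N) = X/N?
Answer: 1209/73955 ≈ 0.016348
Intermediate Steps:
X = 4/3 (X = -8/(-6) = -8*(-⅙) = 4/3 ≈ 1.3333)
D(N) = 4/(3*N)
u(l, R) = 113 + 274*l/93 + R*l (u(l, R) = R*l + ((274*(1/93))*l + 113) = R*l + (274*l/93 + 113) = R*l + (113 + 274*l/93) = 113 + 274*l/93 + R*l)
1/u(-17, D(13)) = 1/(113 + (274/93)*(-17) + ((4/3)/13)*(-17)) = 1/(113 - 4658/93 + ((4/3)*(1/13))*(-17)) = 1/(113 - 4658/93 + (4/39)*(-17)) = 1/(113 - 4658/93 - 68/39) = 1/(73955/1209) = 1209/73955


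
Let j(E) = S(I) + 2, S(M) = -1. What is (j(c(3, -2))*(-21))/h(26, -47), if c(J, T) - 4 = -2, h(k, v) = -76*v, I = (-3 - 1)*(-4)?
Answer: -21/3572 ≈ -0.0058791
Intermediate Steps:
I = 16 (I = -4*(-4) = 16)
c(J, T) = 2 (c(J, T) = 4 - 2 = 2)
j(E) = 1 (j(E) = -1 + 2 = 1)
(j(c(3, -2))*(-21))/h(26, -47) = (1*(-21))/((-76*(-47))) = -21/3572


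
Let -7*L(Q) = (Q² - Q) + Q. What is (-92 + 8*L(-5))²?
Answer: 712336/49 ≈ 14537.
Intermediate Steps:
L(Q) = -Q²/7 (L(Q) = -((Q² - Q) + Q)/7 = -Q²/7)
(-92 + 8*L(-5))² = (-92 + 8*(-⅐*(-5)²))² = (-92 + 8*(-⅐*25))² = (-92 + 8*(-25/7))² = (-92 - 200/7)² = (-844/7)² = 712336/49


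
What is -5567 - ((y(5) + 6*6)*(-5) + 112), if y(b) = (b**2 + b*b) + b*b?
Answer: -5124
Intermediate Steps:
y(b) = 3*b**2 (y(b) = (b**2 + b**2) + b**2 = 2*b**2 + b**2 = 3*b**2)
-5567 - ((y(5) + 6*6)*(-5) + 112) = -5567 - ((3*5**2 + 6*6)*(-5) + 112) = -5567 - ((3*25 + 36)*(-5) + 112) = -5567 - ((75 + 36)*(-5) + 112) = -5567 - (111*(-5) + 112) = -5567 - (-555 + 112) = -5567 - 1*(-443) = -5567 + 443 = -5124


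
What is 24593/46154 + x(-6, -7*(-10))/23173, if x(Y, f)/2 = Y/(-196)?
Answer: 27924924323/52406805458 ≈ 0.53285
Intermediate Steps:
x(Y, f) = -Y/98 (x(Y, f) = 2*(Y/(-196)) = 2*(Y*(-1/196)) = 2*(-Y/196) = -Y/98)
24593/46154 + x(-6, -7*(-10))/23173 = 24593/46154 - 1/98*(-6)/23173 = 24593*(1/46154) + (3/49)*(1/23173) = 24593/46154 + 3/1135477 = 27924924323/52406805458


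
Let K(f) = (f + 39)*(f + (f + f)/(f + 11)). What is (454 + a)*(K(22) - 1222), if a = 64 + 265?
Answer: 157644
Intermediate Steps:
a = 329
K(f) = (39 + f)*(f + 2*f/(11 + f)) (K(f) = (39 + f)*(f + (2*f)/(11 + f)) = (39 + f)*(f + 2*f/(11 + f)))
(454 + a)*(K(22) - 1222) = (454 + 329)*(22*(507 + 22² + 52*22)/(11 + 22) - 1222) = 783*(22*(507 + 484 + 1144)/33 - 1222) = 783*(22*(1/33)*2135 - 1222) = 783*(4270/3 - 1222) = 783*(604/3) = 157644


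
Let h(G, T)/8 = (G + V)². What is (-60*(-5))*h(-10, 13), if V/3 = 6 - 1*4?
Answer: 38400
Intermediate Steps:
V = 6 (V = 3*(6 - 1*4) = 3*(6 - 4) = 3*2 = 6)
h(G, T) = 8*(6 + G)² (h(G, T) = 8*(G + 6)² = 8*(6 + G)²)
(-60*(-5))*h(-10, 13) = (-60*(-5))*(8*(6 - 10)²) = 300*(8*(-4)²) = 300*(8*16) = 300*128 = 38400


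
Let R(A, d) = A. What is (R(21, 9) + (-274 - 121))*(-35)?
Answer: 13090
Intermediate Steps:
(R(21, 9) + (-274 - 121))*(-35) = (21 + (-274 - 121))*(-35) = (21 - 395)*(-35) = -374*(-35) = 13090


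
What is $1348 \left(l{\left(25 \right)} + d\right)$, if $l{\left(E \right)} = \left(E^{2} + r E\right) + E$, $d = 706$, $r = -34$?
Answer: $682088$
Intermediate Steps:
$l{\left(E \right)} = E^{2} - 33 E$ ($l{\left(E \right)} = \left(E^{2} - 34 E\right) + E = E^{2} - 33 E$)
$1348 \left(l{\left(25 \right)} + d\right) = 1348 \left(25 \left(-33 + 25\right) + 706\right) = 1348 \left(25 \left(-8\right) + 706\right) = 1348 \left(-200 + 706\right) = 1348 \cdot 506 = 682088$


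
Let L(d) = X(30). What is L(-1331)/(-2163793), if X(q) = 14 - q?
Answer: 16/2163793 ≈ 7.3944e-6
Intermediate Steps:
L(d) = -16 (L(d) = 14 - 1*30 = 14 - 30 = -16)
L(-1331)/(-2163793) = -16/(-2163793) = -16*(-1/2163793) = 16/2163793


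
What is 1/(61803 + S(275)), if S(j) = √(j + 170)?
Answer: 61803/3819610364 - √445/3819610364 ≈ 1.6175e-5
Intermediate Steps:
S(j) = √(170 + j)
1/(61803 + S(275)) = 1/(61803 + √(170 + 275)) = 1/(61803 + √445)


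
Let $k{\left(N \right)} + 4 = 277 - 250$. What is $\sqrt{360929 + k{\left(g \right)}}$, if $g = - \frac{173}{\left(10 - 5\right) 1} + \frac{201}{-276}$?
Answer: $2 \sqrt{90238} \approx 600.79$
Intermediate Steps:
$g = - \frac{16251}{460}$ ($g = - \frac{173}{5 \cdot 1} + 201 \left(- \frac{1}{276}\right) = - \frac{173}{5} - \frac{67}{92} = - \frac{16251}{460} \approx -35.328$)
$k{\left(N \right)} = 23$ ($k{\left(N \right)} = -4 + \left(277 - 250\right) = -4 + 27 = 23$)
$\sqrt{360929 + k{\left(g \right)}} = \sqrt{360929 + 23} = \sqrt{360952} = 2 \sqrt{90238}$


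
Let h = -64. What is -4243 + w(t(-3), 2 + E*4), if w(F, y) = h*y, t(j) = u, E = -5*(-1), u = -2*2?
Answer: -5651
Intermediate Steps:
u = -4
E = 5
t(j) = -4
w(F, y) = -64*y
-4243 + w(t(-3), 2 + E*4) = -4243 - 64*(2 + 5*4) = -4243 - 64*(2 + 20) = -4243 - 64*22 = -4243 - 1408 = -5651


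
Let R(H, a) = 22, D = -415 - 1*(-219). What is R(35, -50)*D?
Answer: -4312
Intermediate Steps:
D = -196 (D = -415 + 219 = -196)
R(35, -50)*D = 22*(-196) = -4312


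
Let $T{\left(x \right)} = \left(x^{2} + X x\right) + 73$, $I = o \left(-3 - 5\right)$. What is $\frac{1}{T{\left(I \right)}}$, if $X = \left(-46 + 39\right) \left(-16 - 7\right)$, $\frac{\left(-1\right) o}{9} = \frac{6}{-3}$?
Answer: $- \frac{1}{2375} \approx -0.00042105$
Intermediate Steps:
$o = 18$ ($o = - 9 \frac{6}{-3} = - 9 \cdot 6 \left(- \frac{1}{3}\right) = \left(-9\right) \left(-2\right) = 18$)
$X = 161$ ($X = \left(-7\right) \left(-23\right) = 161$)
$I = -144$ ($I = 18 \left(-3 - 5\right) = 18 \left(-8\right) = -144$)
$T{\left(x \right)} = 73 + x^{2} + 161 x$ ($T{\left(x \right)} = \left(x^{2} + 161 x\right) + 73 = 73 + x^{2} + 161 x$)
$\frac{1}{T{\left(I \right)}} = \frac{1}{73 + \left(-144\right)^{2} + 161 \left(-144\right)} = \frac{1}{73 + 20736 - 23184} = \frac{1}{-2375} = - \frac{1}{2375}$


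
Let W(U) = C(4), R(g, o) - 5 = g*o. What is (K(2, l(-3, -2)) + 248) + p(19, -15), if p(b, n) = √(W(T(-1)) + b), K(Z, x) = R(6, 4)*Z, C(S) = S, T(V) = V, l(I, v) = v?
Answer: 306 + √23 ≈ 310.80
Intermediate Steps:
R(g, o) = 5 + g*o
W(U) = 4
K(Z, x) = 29*Z (K(Z, x) = (5 + 6*4)*Z = (5 + 24)*Z = 29*Z)
p(b, n) = √(4 + b)
(K(2, l(-3, -2)) + 248) + p(19, -15) = (29*2 + 248) + √(4 + 19) = (58 + 248) + √23 = 306 + √23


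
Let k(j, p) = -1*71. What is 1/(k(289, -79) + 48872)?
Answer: 1/48801 ≈ 2.0491e-5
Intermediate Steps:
k(j, p) = -71
1/(k(289, -79) + 48872) = 1/(-71 + 48872) = 1/48801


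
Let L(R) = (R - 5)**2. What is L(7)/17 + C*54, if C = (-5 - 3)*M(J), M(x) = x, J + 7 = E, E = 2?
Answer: 36724/17 ≈ 2160.2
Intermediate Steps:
J = -5 (J = -7 + 2 = -5)
L(R) = (-5 + R)**2
C = 40 (C = (-5 - 3)*(-5) = -8*(-5) = 40)
L(7)/17 + C*54 = (-5 + 7)**2/17 + 40*54 = 2**2*(1/17) + 2160 = 4*(1/17) + 2160 = 4/17 + 2160 = 36724/17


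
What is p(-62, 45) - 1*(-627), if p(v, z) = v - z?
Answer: 520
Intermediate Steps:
p(-62, 45) - 1*(-627) = (-62 - 1*45) - 1*(-627) = (-62 - 45) + 627 = -107 + 627 = 520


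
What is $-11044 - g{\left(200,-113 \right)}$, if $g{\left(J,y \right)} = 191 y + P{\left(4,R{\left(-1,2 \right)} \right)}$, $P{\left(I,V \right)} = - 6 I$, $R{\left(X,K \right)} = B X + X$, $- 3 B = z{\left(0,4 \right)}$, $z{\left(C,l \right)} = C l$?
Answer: $10563$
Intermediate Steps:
$B = 0$ ($B = - \frac{0 \cdot 4}{3} = \left(- \frac{1}{3}\right) 0 = 0$)
$R{\left(X,K \right)} = X$ ($R{\left(X,K \right)} = 0 X + X = 0 + X = X$)
$g{\left(J,y \right)} = -24 + 191 y$ ($g{\left(J,y \right)} = 191 y - 24 = -24 + 191 y$)
$-11044 - g{\left(200,-113 \right)} = -11044 - \left(-24 + 191 \left(-113\right)\right) = -11044 - \left(-24 - 21583\right) = -11044 - -21607 = -11044 + 21607 = 10563$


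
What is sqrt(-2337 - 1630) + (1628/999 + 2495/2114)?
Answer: 160381/57078 + I*sqrt(3967) ≈ 2.8099 + 62.984*I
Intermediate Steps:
sqrt(-2337 - 1630) + (1628/999 + 2495/2114) = sqrt(-3967) + (1628*(1/999) + 2495*(1/2114)) = I*sqrt(3967) + (44/27 + 2495/2114) = I*sqrt(3967) + 160381/57078 = 160381/57078 + I*sqrt(3967)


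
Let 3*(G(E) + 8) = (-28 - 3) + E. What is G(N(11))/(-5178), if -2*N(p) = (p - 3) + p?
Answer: 43/10356 ≈ 0.0041522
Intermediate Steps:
N(p) = 3/2 - p (N(p) = -((p - 3) + p)/2 = -((-3 + p) + p)/2 = -(-3 + 2*p)/2 = 3/2 - p)
G(E) = -55/3 + E/3 (G(E) = -8 + ((-28 - 3) + E)/3 = -8 + (-31 + E)/3 = -8 + (-31/3 + E/3) = -55/3 + E/3)
G(N(11))/(-5178) = (-55/3 + (3/2 - 1*11)/3)/(-5178) = (-55/3 + (3/2 - 11)/3)*(-1/5178) = (-55/3 + (⅓)*(-19/2))*(-1/5178) = (-55/3 - 19/6)*(-1/5178) = -43/2*(-1/5178) = 43/10356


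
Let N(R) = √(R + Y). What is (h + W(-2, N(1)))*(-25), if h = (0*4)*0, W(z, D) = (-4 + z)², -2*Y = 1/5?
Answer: -900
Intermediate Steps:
Y = -⅒ (Y = -½/5 = -½*⅕ = -⅒ ≈ -0.10000)
N(R) = √(-⅒ + R) (N(R) = √(R - ⅒) = √(-⅒ + R))
h = 0 (h = 0*0 = 0)
(h + W(-2, N(1)))*(-25) = (0 + (-4 - 2)²)*(-25) = (0 + (-6)²)*(-25) = (0 + 36)*(-25) = 36*(-25) = -900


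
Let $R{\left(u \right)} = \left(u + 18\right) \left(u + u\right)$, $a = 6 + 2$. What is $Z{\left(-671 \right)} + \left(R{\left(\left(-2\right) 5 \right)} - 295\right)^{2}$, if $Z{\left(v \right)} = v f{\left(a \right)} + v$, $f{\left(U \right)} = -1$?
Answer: $207025$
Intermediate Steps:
$a = 8$
$R{\left(u \right)} = 2 u \left(18 + u\right)$ ($R{\left(u \right)} = \left(18 + u\right) 2 u = 2 u \left(18 + u\right)$)
$Z{\left(v \right)} = 0$ ($Z{\left(v \right)} = v \left(-1\right) + v = - v + v = 0$)
$Z{\left(-671 \right)} + \left(R{\left(\left(-2\right) 5 \right)} - 295\right)^{2} = 0 + \left(2 \left(\left(-2\right) 5\right) \left(18 - 10\right) - 295\right)^{2} = 0 + \left(2 \left(-10\right) \left(18 - 10\right) - 295\right)^{2} = 0 + \left(2 \left(-10\right) 8 - 295\right)^{2} = 0 + \left(-160 - 295\right)^{2} = 0 + \left(-455\right)^{2} = 0 + 207025 = 207025$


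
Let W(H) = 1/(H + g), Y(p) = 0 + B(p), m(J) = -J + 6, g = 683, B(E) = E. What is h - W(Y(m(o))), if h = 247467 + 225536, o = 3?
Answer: 324480057/686 ≈ 4.7300e+5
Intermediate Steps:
m(J) = 6 - J
Y(p) = p (Y(p) = 0 + p = p)
W(H) = 1/(683 + H) (W(H) = 1/(H + 683) = 1/(683 + H))
h = 473003
h - W(Y(m(o))) = 473003 - 1/(683 + (6 - 1*3)) = 473003 - 1/(683 + (6 - 3)) = 473003 - 1/(683 + 3) = 473003 - 1/686 = 324480057/686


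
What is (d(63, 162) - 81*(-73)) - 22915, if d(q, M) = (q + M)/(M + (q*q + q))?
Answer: -7922907/466 ≈ -17002.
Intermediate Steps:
d(q, M) = (M + q)/(M + q + q²) (d(q, M) = (M + q)/(M + (q² + q)) = (M + q)/(M + (q + q²)) = (M + q)/(M + q + q²))
(d(63, 162) - 81*(-73)) - 22915 = ((162 + 63)/(162 + 63 + 63²) - 81*(-73)) - 22915 = (225/(162 + 63 + 3969) + 5913) - 22915 = (225/4194 + 5913) - 22915 = ((1/4194)*225 + 5913) - 22915 = (25/466 + 5913) - 22915 = 2755483/466 - 22915 = -7922907/466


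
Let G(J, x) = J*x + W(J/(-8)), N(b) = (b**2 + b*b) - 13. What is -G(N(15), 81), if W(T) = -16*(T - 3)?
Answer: -36319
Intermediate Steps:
N(b) = -13 + 2*b**2 (N(b) = (b**2 + b**2) - 13 = 2*b**2 - 13 = -13 + 2*b**2)
W(T) = 48 - 16*T (W(T) = -16*(-3 + T) = 48 - 16*T)
G(J, x) = 48 + 2*J + J*x (G(J, x) = J*x + (48 - 16*J/(-8)) = J*x + (48 - 16*J*(-1)/8) = J*x + (48 - (-2)*J) = J*x + (48 + 2*J) = 48 + 2*J + J*x)
-G(N(15), 81) = -(48 + 2*(-13 + 2*15**2) + (-13 + 2*15**2)*81) = -(48 + 2*(-13 + 2*225) + (-13 + 2*225)*81) = -(48 + 2*(-13 + 450) + (-13 + 450)*81) = -(48 + 2*437 + 437*81) = -(48 + 874 + 35397) = -1*36319 = -36319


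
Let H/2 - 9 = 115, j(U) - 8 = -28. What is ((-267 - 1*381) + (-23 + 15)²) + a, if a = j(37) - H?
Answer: -852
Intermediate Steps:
j(U) = -20 (j(U) = 8 - 28 = -20)
H = 248 (H = 18 + 2*115 = 18 + 230 = 248)
a = -268 (a = -20 - 1*248 = -20 - 248 = -268)
((-267 - 1*381) + (-23 + 15)²) + a = ((-267 - 1*381) + (-23 + 15)²) - 268 = ((-267 - 381) + (-8)²) - 268 = (-648 + 64) - 268 = -584 - 268 = -852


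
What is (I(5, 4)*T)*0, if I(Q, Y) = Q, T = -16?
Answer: 0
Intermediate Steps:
(I(5, 4)*T)*0 = (5*(-16))*0 = -80*0 = 0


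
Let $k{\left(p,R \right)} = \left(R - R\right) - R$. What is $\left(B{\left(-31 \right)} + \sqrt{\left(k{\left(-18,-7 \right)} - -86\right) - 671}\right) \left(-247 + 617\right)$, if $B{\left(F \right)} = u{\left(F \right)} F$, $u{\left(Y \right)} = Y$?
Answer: $355570 + 6290 i \sqrt{2} \approx 3.5557 \cdot 10^{5} + 8895.4 i$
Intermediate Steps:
$k{\left(p,R \right)} = - R$ ($k{\left(p,R \right)} = 0 - R = - R$)
$B{\left(F \right)} = F^{2}$ ($B{\left(F \right)} = F F = F^{2}$)
$\left(B{\left(-31 \right)} + \sqrt{\left(k{\left(-18,-7 \right)} - -86\right) - 671}\right) \left(-247 + 617\right) = \left(\left(-31\right)^{2} + \sqrt{\left(\left(-1\right) \left(-7\right) - -86\right) - 671}\right) \left(-247 + 617\right) = \left(961 + \sqrt{\left(7 + 86\right) - 671}\right) 370 = \left(961 + \sqrt{93 - 671}\right) 370 = \left(961 + \sqrt{-578}\right) 370 = \left(961 + 17 i \sqrt{2}\right) 370 = 355570 + 6290 i \sqrt{2}$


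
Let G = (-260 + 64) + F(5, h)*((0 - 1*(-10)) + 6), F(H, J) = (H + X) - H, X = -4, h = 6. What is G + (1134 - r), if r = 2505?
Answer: -1631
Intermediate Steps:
F(H, J) = -4 (F(H, J) = (H - 4) - H = (-4 + H) - H = -4)
G = -260 (G = (-260 + 64) - 4*((0 - 1*(-10)) + 6) = -196 - 4*((0 + 10) + 6) = -196 - 4*(10 + 6) = -196 - 4*16 = -196 - 64 = -260)
G + (1134 - r) = -260 + (1134 - 1*2505) = -260 + (1134 - 2505) = -260 - 1371 = -1631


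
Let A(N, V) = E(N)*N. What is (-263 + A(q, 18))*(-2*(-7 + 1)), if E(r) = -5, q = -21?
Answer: -1896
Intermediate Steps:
A(N, V) = -5*N
(-263 + A(q, 18))*(-2*(-7 + 1)) = (-263 - 5*(-21))*(-2*(-7 + 1)) = (-263 + 105)*(-2*(-6)) = -158*12 = -1896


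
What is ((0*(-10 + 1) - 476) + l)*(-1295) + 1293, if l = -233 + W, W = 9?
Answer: 907793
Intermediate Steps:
l = -224 (l = -233 + 9 = -224)
((0*(-10 + 1) - 476) + l)*(-1295) + 1293 = ((0*(-10 + 1) - 476) - 224)*(-1295) + 1293 = ((0*(-9) - 476) - 224)*(-1295) + 1293 = ((0 - 476) - 224)*(-1295) + 1293 = (-476 - 224)*(-1295) + 1293 = -700*(-1295) + 1293 = 906500 + 1293 = 907793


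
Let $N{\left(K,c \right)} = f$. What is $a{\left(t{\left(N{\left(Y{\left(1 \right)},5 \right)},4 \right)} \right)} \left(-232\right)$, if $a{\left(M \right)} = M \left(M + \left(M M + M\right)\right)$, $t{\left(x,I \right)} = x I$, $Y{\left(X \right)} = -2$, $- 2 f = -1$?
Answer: $-3712$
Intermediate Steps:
$f = \frac{1}{2}$ ($f = \left(- \frac{1}{2}\right) \left(-1\right) = \frac{1}{2} \approx 0.5$)
$N{\left(K,c \right)} = \frac{1}{2}$
$t{\left(x,I \right)} = I x$
$a{\left(M \right)} = M \left(M^{2} + 2 M\right)$ ($a{\left(M \right)} = M \left(M + \left(M^{2} + M\right)\right) = M \left(M + \left(M + M^{2}\right)\right) = M \left(M^{2} + 2 M\right)$)
$a{\left(t{\left(N{\left(Y{\left(1 \right)},5 \right)},4 \right)} \right)} \left(-232\right) = \left(4 \cdot \frac{1}{2}\right)^{2} \left(2 + 4 \cdot \frac{1}{2}\right) \left(-232\right) = 2^{2} \left(2 + 2\right) \left(-232\right) = 4 \cdot 4 \left(-232\right) = 16 \left(-232\right) = -3712$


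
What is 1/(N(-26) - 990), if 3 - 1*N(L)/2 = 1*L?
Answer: -1/932 ≈ -0.0010730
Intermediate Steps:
N(L) = 6 - 2*L
1/(N(-26) - 990) = 1/((6 - 2*(-26)) - 990) = 1/((6 + 52) - 990) = 1/(58 - 990) = 1/(-932) = -1/932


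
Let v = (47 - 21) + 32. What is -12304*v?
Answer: -713632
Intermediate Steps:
v = 58 (v = 26 + 32 = 58)
-12304*v = -12304*58 = -713632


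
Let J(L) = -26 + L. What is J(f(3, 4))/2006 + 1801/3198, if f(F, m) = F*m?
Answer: 1784017/3207594 ≈ 0.55619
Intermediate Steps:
J(f(3, 4))/2006 + 1801/3198 = (-26 + 3*4)/2006 + 1801/3198 = (-26 + 12)*(1/2006) + 1801*(1/3198) = -14*1/2006 + 1801/3198 = -7/1003 + 1801/3198 = 1784017/3207594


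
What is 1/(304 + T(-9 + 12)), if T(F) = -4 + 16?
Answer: 1/316 ≈ 0.0031646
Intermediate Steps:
T(F) = 12
1/(304 + T(-9 + 12)) = 1/(304 + 12) = 1/316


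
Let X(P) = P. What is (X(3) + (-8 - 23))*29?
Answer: -812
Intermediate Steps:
(X(3) + (-8 - 23))*29 = (3 + (-8 - 23))*29 = (3 - 31)*29 = -28*29 = -812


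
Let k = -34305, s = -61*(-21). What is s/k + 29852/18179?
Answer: 333595187/207876865 ≈ 1.6048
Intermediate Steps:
s = 1281
s/k + 29852/18179 = 1281/(-34305) + 29852/18179 = 1281*(-1/34305) + 29852*(1/18179) = -427/11435 + 29852/18179 = 333595187/207876865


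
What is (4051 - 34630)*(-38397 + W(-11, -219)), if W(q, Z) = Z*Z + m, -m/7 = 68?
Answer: -277901952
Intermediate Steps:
m = -476 (m = -7*68 = -476)
W(q, Z) = -476 + Z² (W(q, Z) = Z*Z - 476 = Z² - 476 = -476 + Z²)
(4051 - 34630)*(-38397 + W(-11, -219)) = (4051 - 34630)*(-38397 + (-476 + (-219)²)) = -30579*(-38397 + (-476 + 47961)) = -30579*(-38397 + 47485) = -30579*9088 = -277901952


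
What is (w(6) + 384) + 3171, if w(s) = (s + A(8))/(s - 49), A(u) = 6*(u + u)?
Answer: 152763/43 ≈ 3552.6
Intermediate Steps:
A(u) = 12*u (A(u) = 6*(2*u) = 12*u)
w(s) = (96 + s)/(-49 + s) (w(s) = (s + 12*8)/(s - 49) = (s + 96)/(-49 + s) = (96 + s)/(-49 + s))
(w(6) + 384) + 3171 = ((96 + 6)/(-49 + 6) + 384) + 3171 = (102/(-43) + 384) + 3171 = (-1/43*102 + 384) + 3171 = (-102/43 + 384) + 3171 = 16410/43 + 3171 = 152763/43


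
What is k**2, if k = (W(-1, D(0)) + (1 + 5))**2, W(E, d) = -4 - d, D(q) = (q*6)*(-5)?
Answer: 16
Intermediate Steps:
D(q) = -30*q (D(q) = (6*q)*(-5) = -30*q)
k = 4 (k = ((-4 - (-30)*0) + (1 + 5))**2 = ((-4 - 1*0) + 6)**2 = ((-4 + 0) + 6)**2 = (-4 + 6)**2 = 2**2 = 4)
k**2 = 4**2 = 16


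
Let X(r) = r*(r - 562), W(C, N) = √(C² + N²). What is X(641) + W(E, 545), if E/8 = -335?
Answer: 50639 + 5*√299177 ≈ 53374.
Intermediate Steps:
E = -2680 (E = 8*(-335) = -2680)
X(r) = r*(-562 + r)
X(641) + W(E, 545) = 641*(-562 + 641) + √((-2680)² + 545²) = 641*79 + √(7182400 + 297025) = 50639 + √7479425 = 50639 + 5*√299177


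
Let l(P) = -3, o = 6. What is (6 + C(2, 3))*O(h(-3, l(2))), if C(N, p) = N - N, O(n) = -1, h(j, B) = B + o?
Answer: -6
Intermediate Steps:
h(j, B) = 6 + B (h(j, B) = B + 6 = 6 + B)
C(N, p) = 0
(6 + C(2, 3))*O(h(-3, l(2))) = (6 + 0)*(-1) = 6*(-1) = -6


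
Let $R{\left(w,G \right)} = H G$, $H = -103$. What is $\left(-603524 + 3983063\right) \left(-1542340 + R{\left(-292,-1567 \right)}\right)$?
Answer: $-4666937207121$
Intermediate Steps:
$R{\left(w,G \right)} = - 103 G$
$\left(-603524 + 3983063\right) \left(-1542340 + R{\left(-292,-1567 \right)}\right) = \left(-603524 + 3983063\right) \left(-1542340 - -161401\right) = 3379539 \left(-1542340 + 161401\right) = 3379539 \left(-1380939\right) = -4666937207121$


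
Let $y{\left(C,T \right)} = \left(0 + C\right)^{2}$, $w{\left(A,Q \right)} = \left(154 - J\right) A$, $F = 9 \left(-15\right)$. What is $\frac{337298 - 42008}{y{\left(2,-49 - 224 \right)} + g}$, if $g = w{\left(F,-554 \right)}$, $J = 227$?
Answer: $\frac{295290}{9859} \approx 29.951$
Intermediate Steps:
$F = -135$
$w{\left(A,Q \right)} = - 73 A$ ($w{\left(A,Q \right)} = \left(154 - 227\right) A = - 73 A$)
$y{\left(C,T \right)} = C^{2}$
$g = 9855$ ($g = \left(-73\right) \left(-135\right) = 9855$)
$\frac{337298 - 42008}{y{\left(2,-49 - 224 \right)} + g} = \frac{337298 - 42008}{2^{2} + 9855} = \frac{295290}{4 + 9855} = \frac{295290}{9859}$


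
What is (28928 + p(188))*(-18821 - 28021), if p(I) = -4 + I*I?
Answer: -3010441656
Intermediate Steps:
p(I) = -4 + I²
(28928 + p(188))*(-18821 - 28021) = (28928 + (-4 + 188²))*(-18821 - 28021) = (28928 + (-4 + 35344))*(-46842) = (28928 + 35340)*(-46842) = 64268*(-46842) = -3010441656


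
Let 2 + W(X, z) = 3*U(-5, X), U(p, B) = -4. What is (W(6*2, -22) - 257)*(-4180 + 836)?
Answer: 906224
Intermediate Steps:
W(X, z) = -14 (W(X, z) = -2 + 3*(-4) = -2 - 12 = -14)
(W(6*2, -22) - 257)*(-4180 + 836) = (-14 - 257)*(-4180 + 836) = -271*(-3344) = 906224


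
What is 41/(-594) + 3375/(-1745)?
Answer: -415259/207306 ≈ -2.0031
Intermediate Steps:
41/(-594) + 3375/(-1745) = 41*(-1/594) + 3375*(-1/1745) = -41/594 - 675/349 = -415259/207306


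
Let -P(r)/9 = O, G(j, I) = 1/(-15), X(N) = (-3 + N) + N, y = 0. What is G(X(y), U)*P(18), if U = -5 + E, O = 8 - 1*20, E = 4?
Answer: -36/5 ≈ -7.2000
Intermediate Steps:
O = -12 (O = 8 - 20 = -12)
U = -1 (U = -5 + 4 = -1)
X(N) = -3 + 2*N
G(j, I) = -1/15
P(r) = 108 (P(r) = -9*(-12) = 108)
G(X(y), U)*P(18) = -1/15*108 = -36/5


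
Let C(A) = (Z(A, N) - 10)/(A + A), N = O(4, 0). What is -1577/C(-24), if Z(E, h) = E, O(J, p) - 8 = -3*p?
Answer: -37848/17 ≈ -2226.4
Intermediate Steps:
O(J, p) = 8 - 3*p
N = 8 (N = 8 - 3*0 = 8 + 0 = 8)
C(A) = (-10 + A)/(2*A) (C(A) = (A - 10)/(A + A) = (-10 + A)/((2*A)) = (-10 + A)*(1/(2*A)) = (-10 + A)/(2*A))
-1577/C(-24) = -1577*(-48/(-10 - 24)) = -1577/((½)*(-1/24)*(-34)) = -1577/17/24 = -1577*24/17 = -37848/17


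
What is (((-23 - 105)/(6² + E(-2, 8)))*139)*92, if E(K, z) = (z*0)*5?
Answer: -409216/9 ≈ -45468.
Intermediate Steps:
E(K, z) = 0 (E(K, z) = 0*5 = 0)
(((-23 - 105)/(6² + E(-2, 8)))*139)*92 = (((-23 - 105)/(6² + 0))*139)*92 = (-128/(36 + 0)*139)*92 = (-128/36*139)*92 = (-128*1/36*139)*92 = -32/9*139*92 = -4448/9*92 = -409216/9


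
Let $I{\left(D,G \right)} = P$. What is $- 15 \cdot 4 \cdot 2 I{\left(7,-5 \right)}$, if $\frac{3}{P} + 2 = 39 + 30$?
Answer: $- \frac{360}{67} \approx -5.3731$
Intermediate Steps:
$P = \frac{3}{67}$ ($P = \frac{3}{-2 + \left(39 + 30\right)} = \frac{3}{-2 + 69} = \frac{3}{67} \approx 0.044776$)
$I{\left(D,G \right)} = \frac{3}{67}$
$- 15 \cdot 4 \cdot 2 I{\left(7,-5 \right)} = - 15 \cdot 4 \cdot 2 \cdot \frac{3}{67} = \left(-15\right) 8 \cdot \frac{3}{67} = \left(-120\right) \frac{3}{67} = - \frac{360}{67}$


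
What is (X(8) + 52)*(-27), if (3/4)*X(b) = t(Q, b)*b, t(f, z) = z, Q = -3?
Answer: -3708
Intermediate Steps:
X(b) = 4*b**2/3 (X(b) = 4*(b*b)/3 = 4*b**2/3)
(X(8) + 52)*(-27) = ((4/3)*8**2 + 52)*(-27) = ((4/3)*64 + 52)*(-27) = (256/3 + 52)*(-27) = (412/3)*(-27) = -3708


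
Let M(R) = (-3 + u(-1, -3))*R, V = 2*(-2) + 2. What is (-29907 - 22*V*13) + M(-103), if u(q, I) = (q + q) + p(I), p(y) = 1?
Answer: -28923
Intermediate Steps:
V = -2 (V = -4 + 2 = -2)
u(q, I) = 1 + 2*q (u(q, I) = (q + q) + 1 = 2*q + 1 = 1 + 2*q)
M(R) = -4*R (M(R) = (-3 + (1 + 2*(-1)))*R = (-3 + (1 - 2))*R = (-3 - 1)*R = -4*R)
(-29907 - 22*V*13) + M(-103) = (-29907 - 22*(-2)*13) - 4*(-103) = (-29907 + 44*13) + 412 = (-29907 + 572) + 412 = -29335 + 412 = -28923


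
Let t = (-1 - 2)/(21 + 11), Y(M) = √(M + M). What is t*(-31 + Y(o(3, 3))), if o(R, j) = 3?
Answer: 93/32 - 3*√6/32 ≈ 2.6766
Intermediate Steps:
Y(M) = √2*√M (Y(M) = √(2*M) = √2*√M)
t = -3/32 ≈ -0.093750
t*(-31 + Y(o(3, 3))) = -3*(-31 + √2*√3)/32 = -3*(-31 + √6)/32 = 93/32 - 3*√6/32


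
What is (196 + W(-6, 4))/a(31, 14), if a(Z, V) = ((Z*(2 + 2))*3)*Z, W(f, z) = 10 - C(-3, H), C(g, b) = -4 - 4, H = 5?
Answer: 107/5766 ≈ 0.018557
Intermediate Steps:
C(g, b) = -8
W(f, z) = 18 (W(f, z) = 10 - 1*(-8) = 10 + 8 = 18)
a(Z, V) = 12*Z² (a(Z, V) = ((Z*4)*3)*Z = ((4*Z)*3)*Z = (12*Z)*Z = 12*Z²)
(196 + W(-6, 4))/a(31, 14) = (196 + 18)/((12*31²)) = 214/((12*961)) = 214/11532 = 214*(1/11532) = 107/5766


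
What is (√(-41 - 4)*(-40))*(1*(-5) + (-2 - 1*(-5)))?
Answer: 240*I*√5 ≈ 536.66*I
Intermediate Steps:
(√(-41 - 4)*(-40))*(1*(-5) + (-2 - 1*(-5))) = (√(-45)*(-40))*(-5 + (-2 + 5)) = ((3*I*√5)*(-40))*(-5 + 3) = -120*I*√5*(-2) = 240*I*√5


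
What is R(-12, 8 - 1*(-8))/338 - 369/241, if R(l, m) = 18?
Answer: -60192/40729 ≈ -1.4779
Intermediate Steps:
R(-12, 8 - 1*(-8))/338 - 369/241 = 18/338 - 369/241 = 18*(1/338) - 369*1/241 = 9/169 - 369/241 = -60192/40729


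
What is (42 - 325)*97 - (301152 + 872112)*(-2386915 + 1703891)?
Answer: 801367442885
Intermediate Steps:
(42 - 325)*97 - (301152 + 872112)*(-2386915 + 1703891) = -283*97 - 1173264*(-683024) = -27451 - 1*(-801367470336) = -27451 + 801367470336 = 801367442885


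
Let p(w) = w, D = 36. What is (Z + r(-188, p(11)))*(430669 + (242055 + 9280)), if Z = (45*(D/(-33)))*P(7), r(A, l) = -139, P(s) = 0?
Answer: -94798556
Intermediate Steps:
Z = 0 (Z = (45*(36/(-33)))*0 = (45*(36*(-1/33)))*0 = (45*(-12/11))*0 = -540/11*0 = 0)
(Z + r(-188, p(11)))*(430669 + (242055 + 9280)) = (0 - 139)*(430669 + (242055 + 9280)) = -139*(430669 + 251335) = -139*682004 = -94798556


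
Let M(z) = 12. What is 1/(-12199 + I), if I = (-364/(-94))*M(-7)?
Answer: -47/571169 ≈ -8.2287e-5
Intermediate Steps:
I = 2184/47 (I = -364/(-94)*12 = -364*(-1/94)*12 = (182/47)*12 = 2184/47 ≈ 46.468)
1/(-12199 + I) = 1/(-12199 + 2184/47) = 1/(-571169/47) = -47/571169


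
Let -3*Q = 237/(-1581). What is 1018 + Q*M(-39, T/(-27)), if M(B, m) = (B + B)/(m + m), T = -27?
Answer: 535459/527 ≈ 1016.1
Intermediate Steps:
Q = 79/1581 (Q = -79/(-1581) = -79*(-1)/1581 = -⅓*(-79/527) = 79/1581 ≈ 0.049968)
M(B, m) = B/m (M(B, m) = (2*B)/((2*m)) = (2*B)*(1/(2*m)) = B/m)
1018 + Q*M(-39, T/(-27)) = 1018 + 79*(-39/((-27/(-27))))/1581 = 1018 + 79*(-39/((-27*(-1/27))))/1581 = 1018 + 79*(-39/1)/1581 = 1018 + 79*(-39*1)/1581 = 1018 + (79/1581)*(-39) = 1018 - 1027/527 = 535459/527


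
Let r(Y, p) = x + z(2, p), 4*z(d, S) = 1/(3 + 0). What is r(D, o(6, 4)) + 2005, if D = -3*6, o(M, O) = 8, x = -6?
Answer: 23989/12 ≈ 1999.1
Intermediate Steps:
z(d, S) = 1/12 (z(d, S) = 1/(4*(3 + 0)) = (¼)/3 = (¼)*(⅓) = 1/12)
D = -18
r(Y, p) = -71/12 (r(Y, p) = -6 + 1/12 = -71/12)
r(D, o(6, 4)) + 2005 = -71/12 + 2005 = 23989/12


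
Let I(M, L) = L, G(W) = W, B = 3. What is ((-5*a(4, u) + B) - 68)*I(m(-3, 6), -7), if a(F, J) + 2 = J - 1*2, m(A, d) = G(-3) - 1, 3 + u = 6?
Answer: 420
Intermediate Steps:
u = 3 (u = -3 + 6 = 3)
m(A, d) = -4 (m(A, d) = -3 - 1 = -4)
a(F, J) = -4 + J (a(F, J) = -2 + (J - 1*2) = -2 + (J - 2) = -2 + (-2 + J) = -4 + J)
((-5*a(4, u) + B) - 68)*I(m(-3, 6), -7) = ((-5*(-4 + 3) + 3) - 68)*(-7) = ((-5*(-1) + 3) - 68)*(-7) = ((5 + 3) - 68)*(-7) = (8 - 68)*(-7) = -60*(-7) = 420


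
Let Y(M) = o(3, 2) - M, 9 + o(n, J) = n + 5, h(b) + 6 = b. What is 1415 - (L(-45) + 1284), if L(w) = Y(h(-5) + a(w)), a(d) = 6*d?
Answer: -149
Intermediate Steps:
h(b) = -6 + b
o(n, J) = -4 + n (o(n, J) = -9 + (n + 5) = -9 + (5 + n) = -4 + n)
Y(M) = -1 - M (Y(M) = (-4 + 3) - M = -1 - M)
L(w) = 10 - 6*w (L(w) = -1 - ((-6 - 5) + 6*w) = -1 - (-11 + 6*w) = -1 + (11 - 6*w) = 10 - 6*w)
1415 - (L(-45) + 1284) = 1415 - ((10 - 6*(-45)) + 1284) = 1415 - ((10 + 270) + 1284) = 1415 - (280 + 1284) = 1415 - 1*1564 = 1415 - 1564 = -149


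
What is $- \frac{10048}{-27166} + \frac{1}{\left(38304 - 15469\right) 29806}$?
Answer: $\frac{3419434943823}{9244861595830} \approx 0.36987$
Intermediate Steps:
$- \frac{10048}{-27166} + \frac{1}{\left(38304 - 15469\right) 29806} = \left(-10048\right) \left(- \frac{1}{27166}\right) + \frac{1}{22835} \cdot \frac{1}{29806} = \frac{5024}{13583} + \frac{1}{22835} \cdot \frac{1}{29806} = \frac{5024}{13583} + \frac{1}{680620010} = \frac{3419434943823}{9244861595830}$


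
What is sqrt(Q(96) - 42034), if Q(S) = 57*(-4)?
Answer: I*sqrt(42262) ≈ 205.58*I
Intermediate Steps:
Q(S) = -228
sqrt(Q(96) - 42034) = sqrt(-228 - 42034) = sqrt(-42262) = I*sqrt(42262)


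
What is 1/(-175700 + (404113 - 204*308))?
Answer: 1/165581 ≈ 6.0393e-6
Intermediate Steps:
1/(-175700 + (404113 - 204*308)) = 1/(-175700 + (404113 - 62832)) = 1/(-175700 + 341281) = 1/165581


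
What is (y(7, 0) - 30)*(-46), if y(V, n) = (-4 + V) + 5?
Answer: 1012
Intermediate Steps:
y(V, n) = 1 + V
(y(7, 0) - 30)*(-46) = ((1 + 7) - 30)*(-46) = (8 - 30)*(-46) = -22*(-46) = 1012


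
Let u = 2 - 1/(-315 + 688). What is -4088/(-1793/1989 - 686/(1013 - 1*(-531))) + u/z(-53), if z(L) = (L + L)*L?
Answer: 13153871292910991/4330218326422 ≈ 3037.7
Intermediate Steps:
z(L) = 2*L² (z(L) = (2*L)*L = 2*L²)
u = 745/373 (u = 2 - 1/373 = 745/373 ≈ 1.9973)
-4088/(-1793/1989 - 686/(1013 - 1*(-531))) + u/z(-53) = -4088/(-1793/1989 - 686/(1013 - 1*(-531))) + 745/(373*((2*(-53)²))) = -4088/(-1793*1/1989 - 686/(1013 + 531)) + 745/(373*((2*2809))) = -4088/(-1793/1989 - 686/1544) + (745/373)/5618 = -4088/(-1793/1989 - 686*1/1544) + (745/373)*(1/5618) = -4088/(-1793/1989 - 343/772) + 745/2095514 = -4088/(-2066423/1535508) + 745/2095514 = -4088*(-1535508/2066423) + 745/2095514 = 6277156704/2066423 + 745/2095514 = 13153871292910991/4330218326422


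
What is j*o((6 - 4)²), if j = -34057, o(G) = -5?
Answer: 170285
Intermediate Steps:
j*o((6 - 4)²) = -34057*(-5) = 170285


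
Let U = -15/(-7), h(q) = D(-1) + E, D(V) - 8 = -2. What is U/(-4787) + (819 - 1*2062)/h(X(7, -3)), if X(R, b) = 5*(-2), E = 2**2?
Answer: -41651837/335090 ≈ -124.30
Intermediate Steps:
E = 4
D(V) = 6 (D(V) = 8 - 2 = 6)
X(R, b) = -10
h(q) = 10 (h(q) = 6 + 4 = 10)
U = 15/7 (U = -1/7*(-15) = 15/7 ≈ 2.1429)
U/(-4787) + (819 - 1*2062)/h(X(7, -3)) = (15/7)/(-4787) + (819 - 1*2062)/10 = (15/7)*(-1/4787) + (819 - 2062)*(1/10) = -15/33509 - 1243*1/10 = -15/33509 - 1243/10 = -41651837/335090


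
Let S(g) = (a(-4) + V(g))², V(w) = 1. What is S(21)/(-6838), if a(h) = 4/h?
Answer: 0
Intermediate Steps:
S(g) = 0 (S(g) = (4/(-4) + 1)² = (4*(-¼) + 1)² = (-1 + 1)² = 0² = 0)
S(21)/(-6838) = 0/(-6838) = 0*(-1/6838) = 0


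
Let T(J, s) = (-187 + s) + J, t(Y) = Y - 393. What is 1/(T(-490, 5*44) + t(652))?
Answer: -1/198 ≈ -0.0050505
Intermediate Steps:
t(Y) = -393 + Y
T(J, s) = -187 + J + s
1/(T(-490, 5*44) + t(652)) = 1/((-187 - 490 + 5*44) + (-393 + 652)) = 1/((-187 - 490 + 220) + 259) = 1/(-457 + 259) = 1/(-198) = -1/198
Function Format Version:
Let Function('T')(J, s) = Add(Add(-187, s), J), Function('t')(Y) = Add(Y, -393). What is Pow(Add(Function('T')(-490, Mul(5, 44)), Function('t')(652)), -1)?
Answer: Rational(-1, 198) ≈ -0.0050505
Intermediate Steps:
Function('t')(Y) = Add(-393, Y)
Function('T')(J, s) = Add(-187, J, s)
Pow(Add(Function('T')(-490, Mul(5, 44)), Function('t')(652)), -1) = Pow(Add(Add(-187, -490, Mul(5, 44)), Add(-393, 652)), -1) = Pow(Add(Add(-187, -490, 220), 259), -1) = Pow(Add(-457, 259), -1) = Pow(-198, -1) = Rational(-1, 198)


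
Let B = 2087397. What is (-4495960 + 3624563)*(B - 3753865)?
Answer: 1452155215796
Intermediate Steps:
(-4495960 + 3624563)*(B - 3753865) = (-4495960 + 3624563)*(2087397 - 3753865) = -871397*(-1666468) = 1452155215796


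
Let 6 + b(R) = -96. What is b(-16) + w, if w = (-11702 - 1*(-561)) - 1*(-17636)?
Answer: 6393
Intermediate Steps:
b(R) = -102 (b(R) = -6 - 96 = -102)
w = 6495 (w = (-11702 + 561) + 17636 = -11141 + 17636 = 6495)
b(-16) + w = -102 + 6495 = 6393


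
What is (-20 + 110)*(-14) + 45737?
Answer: 44477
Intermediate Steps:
(-20 + 110)*(-14) + 45737 = 90*(-14) + 45737 = -1260 + 45737 = 44477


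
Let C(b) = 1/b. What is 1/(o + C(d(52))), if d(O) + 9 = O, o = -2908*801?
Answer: -43/100160243 ≈ -4.2931e-7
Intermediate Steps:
o = -2329308
d(O) = -9 + O
1/(o + C(d(52))) = 1/(-2329308 + 1/(-9 + 52)) = 1/(-2329308 + 1/43) = 1/(-100160243/43) = -43/100160243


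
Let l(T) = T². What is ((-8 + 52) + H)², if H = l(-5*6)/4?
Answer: 72361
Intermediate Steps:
H = 225 (H = (-5*6)²/4 = (-30)²*(¼) = 900*(¼) = 225)
((-8 + 52) + H)² = ((-8 + 52) + 225)² = (44 + 225)² = 269² = 72361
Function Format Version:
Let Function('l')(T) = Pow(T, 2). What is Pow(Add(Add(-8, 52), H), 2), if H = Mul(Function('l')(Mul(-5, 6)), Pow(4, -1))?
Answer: 72361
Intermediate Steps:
H = 225 (H = Mul(Pow(Mul(-5, 6), 2), Pow(4, -1)) = Mul(Pow(-30, 2), Rational(1, 4)) = Mul(900, Rational(1, 4)) = 225)
Pow(Add(Add(-8, 52), H), 2) = Pow(Add(Add(-8, 52), 225), 2) = Pow(Add(44, 225), 2) = Pow(269, 2) = 72361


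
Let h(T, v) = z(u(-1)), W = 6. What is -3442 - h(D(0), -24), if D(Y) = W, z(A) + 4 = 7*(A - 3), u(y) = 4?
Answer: -3445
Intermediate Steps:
z(A) = -25 + 7*A (z(A) = -4 + 7*(A - 3) = -4 + 7*(-3 + A) = -4 + (-21 + 7*A) = -25 + 7*A)
D(Y) = 6
h(T, v) = 3 (h(T, v) = -25 + 7*4 = -25 + 28 = 3)
-3442 - h(D(0), -24) = -3442 - 1*3 = -3442 - 3 = -3445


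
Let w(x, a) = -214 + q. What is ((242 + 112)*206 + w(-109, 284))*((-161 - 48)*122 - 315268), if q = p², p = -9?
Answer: -24804697906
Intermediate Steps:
q = 81 (q = (-9)² = 81)
w(x, a) = -133 (w(x, a) = -214 + 81 = -133)
((242 + 112)*206 + w(-109, 284))*((-161 - 48)*122 - 315268) = ((242 + 112)*206 - 133)*((-161 - 48)*122 - 315268) = (354*206 - 133)*(-209*122 - 315268) = (72924 - 133)*(-25498 - 315268) = 72791*(-340766) = -24804697906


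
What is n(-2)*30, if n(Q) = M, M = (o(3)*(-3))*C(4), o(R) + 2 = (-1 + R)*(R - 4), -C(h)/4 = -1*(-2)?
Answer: -2880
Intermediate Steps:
C(h) = -8 (C(h) = -(-4)*(-2) = -4*2 = -8)
o(R) = -2 + (-1 + R)*(-4 + R) (o(R) = -2 + (-1 + R)*(R - 4) = -2 + (-1 + R)*(-4 + R))
M = -96 (M = ((2 + 3² - 5*3)*(-3))*(-8) = ((2 + 9 - 15)*(-3))*(-8) = -4*(-3)*(-8) = 12*(-8) = -96)
n(Q) = -96
n(-2)*30 = -96*30 = -2880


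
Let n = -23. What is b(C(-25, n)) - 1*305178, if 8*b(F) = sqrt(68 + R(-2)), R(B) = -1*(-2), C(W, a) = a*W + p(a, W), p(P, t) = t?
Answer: -305178 + sqrt(70)/8 ≈ -3.0518e+5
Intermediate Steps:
C(W, a) = W + W*a (C(W, a) = a*W + W = W*a + W = W + W*a)
R(B) = 2
b(F) = sqrt(70)/8 (b(F) = sqrt(68 + 2)/8 = sqrt(70)/8)
b(C(-25, n)) - 1*305178 = sqrt(70)/8 - 1*305178 = sqrt(70)/8 - 305178 = -305178 + sqrt(70)/8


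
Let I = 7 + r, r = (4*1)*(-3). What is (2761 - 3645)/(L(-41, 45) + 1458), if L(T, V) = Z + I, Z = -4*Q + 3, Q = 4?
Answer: -221/360 ≈ -0.61389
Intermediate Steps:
r = -12 (r = 4*(-3) = -12)
I = -5 (I = 7 - 12 = -5)
Z = -13 (Z = -4*4 + 3 = -16 + 3 = -13)
L(T, V) = -18 (L(T, V) = -13 - 5 = -18)
(2761 - 3645)/(L(-41, 45) + 1458) = (2761 - 3645)/(-18 + 1458) = -884/1440 = -884*1/1440 = -221/360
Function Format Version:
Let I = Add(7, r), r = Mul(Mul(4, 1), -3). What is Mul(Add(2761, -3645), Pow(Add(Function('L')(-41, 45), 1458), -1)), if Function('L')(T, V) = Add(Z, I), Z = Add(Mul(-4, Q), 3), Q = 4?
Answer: Rational(-221, 360) ≈ -0.61389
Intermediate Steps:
r = -12 (r = Mul(4, -3) = -12)
I = -5 (I = Add(7, -12) = -5)
Z = -13 (Z = Add(Mul(-4, 4), 3) = Add(-16, 3) = -13)
Function('L')(T, V) = -18 (Function('L')(T, V) = Add(-13, -5) = -18)
Mul(Add(2761, -3645), Pow(Add(Function('L')(-41, 45), 1458), -1)) = Mul(Add(2761, -3645), Pow(Add(-18, 1458), -1)) = Mul(-884, Pow(1440, -1)) = Mul(-884, Rational(1, 1440)) = Rational(-221, 360)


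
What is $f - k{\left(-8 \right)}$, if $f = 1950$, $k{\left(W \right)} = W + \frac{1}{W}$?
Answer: $\frac{15665}{8} \approx 1958.1$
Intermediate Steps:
$f - k{\left(-8 \right)} = 1950 - \left(-8 + \frac{1}{-8}\right) = 1950 - \left(-8 - \frac{1}{8}\right) = 1950 - - \frac{65}{8} = 1950 + \frac{65}{8} = \frac{15665}{8}$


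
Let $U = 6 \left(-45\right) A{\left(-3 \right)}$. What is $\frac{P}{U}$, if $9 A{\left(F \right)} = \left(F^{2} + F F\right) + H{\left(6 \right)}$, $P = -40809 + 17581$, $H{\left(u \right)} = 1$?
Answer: $\frac{11614}{285} \approx 40.751$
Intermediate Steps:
$P = -23228$
$A{\left(F \right)} = \frac{1}{9} + \frac{2 F^{2}}{9}$ ($A{\left(F \right)} = \frac{\left(F^{2} + F F\right) + 1}{9} = \frac{\left(F^{2} + F^{2}\right) + 1}{9} = \frac{2 F^{2} + 1}{9} = \frac{1 + 2 F^{2}}{9} = \frac{1}{9} + \frac{2 F^{2}}{9}$)
$U = -570$ ($U = 6 \left(-45\right) \left(\frac{1}{9} + \frac{2 \left(-3\right)^{2}}{9}\right) = - 270 \left(\frac{1}{9} + \frac{2}{9} \cdot 9\right) = - 270 \left(\frac{1}{9} + 2\right) = \left(-270\right) \frac{19}{9} = -570$)
$\frac{P}{U} = - \frac{23228}{-570} = \left(-23228\right) \left(- \frac{1}{570}\right) = \frac{11614}{285}$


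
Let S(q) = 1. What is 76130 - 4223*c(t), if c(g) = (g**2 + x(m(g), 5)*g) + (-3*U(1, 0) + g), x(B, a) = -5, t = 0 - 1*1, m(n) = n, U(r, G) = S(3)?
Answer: 67684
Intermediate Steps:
U(r, G) = 1
t = -1 (t = 0 - 1 = -1)
c(g) = -3 + g**2 - 4*g (c(g) = (g**2 - 5*g) + (-3*1 + g) = (g**2 - 5*g) + (-3 + g) = -3 + g**2 - 4*g)
76130 - 4223*c(t) = 76130 - 4223*(-3 + (-1)**2 - 4*(-1)) = 76130 - 4223*(-3 + 1 + 4) = 76130 - 4223*2 = 76130 - 1*8446 = 76130 - 8446 = 67684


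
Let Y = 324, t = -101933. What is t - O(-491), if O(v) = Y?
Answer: -102257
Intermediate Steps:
O(v) = 324
t - O(-491) = -101933 - 1*324 = -101933 - 324 = -102257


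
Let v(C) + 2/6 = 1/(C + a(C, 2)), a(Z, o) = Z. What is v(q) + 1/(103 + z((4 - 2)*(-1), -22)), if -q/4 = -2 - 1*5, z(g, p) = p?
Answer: -1375/4536 ≈ -0.30313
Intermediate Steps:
q = 28 (q = -4*(-2 - 1*5) = -4*(-2 - 5) = -4*(-7) = 28)
v(C) = -⅓ + 1/(2*C) (v(C) = -⅓ + 1/(C + C) = -⅓ + 1/(2*C))
v(q) + 1/(103 + z((4 - 2)*(-1), -22)) = (⅙)*(3 - 2*28)/28 + 1/(103 - 22) = (⅙)*(1/28)*(3 - 56) + 1/81 = (⅙)*(1/28)*(-53) + 1/81 = -53/168 + 1/81 = -1375/4536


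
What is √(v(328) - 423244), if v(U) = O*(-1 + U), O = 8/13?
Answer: 2*I*√17873557/13 ≈ 650.42*I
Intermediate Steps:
O = 8/13 (O = 8*(1/13) = 8/13 ≈ 0.61539)
v(U) = -8/13 + 8*U/13 (v(U) = 8*(-1 + U)/13 = -8/13 + 8*U/13)
√(v(328) - 423244) = √((-8/13 + (8/13)*328) - 423244) = √((-8/13 + 2624/13) - 423244) = √(2616/13 - 423244) = √(-5499556/13) = 2*I*√17873557/13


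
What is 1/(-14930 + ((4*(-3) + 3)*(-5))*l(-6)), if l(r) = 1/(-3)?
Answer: -1/14945 ≈ -6.6912e-5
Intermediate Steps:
l(r) = -⅓
1/(-14930 + ((4*(-3) + 3)*(-5))*l(-6)) = 1/(-14930 + ((4*(-3) + 3)*(-5))*(-⅓)) = 1/(-14930 + ((-12 + 3)*(-5))*(-⅓)) = 1/(-14930 - 9*(-5)*(-⅓)) = 1/(-14930 + 45*(-⅓)) = 1/(-14930 - 15) = 1/(-14945) = -1/14945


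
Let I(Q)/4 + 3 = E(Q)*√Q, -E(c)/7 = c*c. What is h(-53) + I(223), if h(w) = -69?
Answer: -81 - 1392412*√223 ≈ -2.0793e+7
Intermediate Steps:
E(c) = -7*c² (E(c) = -7*c*c = -7*c²)
I(Q) = -12 - 28*Q^(5/2) (I(Q) = -12 + 4*((-7*Q²)*√Q) = -12 + 4*(-7*Q^(5/2)) = -12 - 28*Q^(5/2))
h(-53) + I(223) = -69 + (-12 - 1392412*√223) = -81 - 1392412*√223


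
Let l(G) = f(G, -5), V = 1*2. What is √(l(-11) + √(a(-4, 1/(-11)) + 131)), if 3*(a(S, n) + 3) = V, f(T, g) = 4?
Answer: √(36 + 3*√1158)/3 ≈ 3.9170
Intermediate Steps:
V = 2
l(G) = 4
a(S, n) = -7/3 (a(S, n) = -3 + (⅓)*2 = -3 + ⅔ = -7/3)
√(l(-11) + √(a(-4, 1/(-11)) + 131)) = √(4 + √(-7/3 + 131)) = √(4 + √(386/3)) = √(4 + √1158/3)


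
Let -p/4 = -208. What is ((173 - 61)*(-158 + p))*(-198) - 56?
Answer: -14946680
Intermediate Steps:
p = 832 (p = -4*(-208) = 832)
((173 - 61)*(-158 + p))*(-198) - 56 = ((173 - 61)*(-158 + 832))*(-198) - 56 = (112*674)*(-198) - 56 = 75488*(-198) - 56 = -14946624 - 56 = -14946680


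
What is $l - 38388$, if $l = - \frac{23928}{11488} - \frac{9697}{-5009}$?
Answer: $- \frac{276123023539}{7192924} \approx -38388.0$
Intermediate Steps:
$l = - \frac{1057027}{7192924}$ ($l = \left(-23928\right) \frac{1}{11488} - - \frac{9697}{5009} = - \frac{2991}{1436} + \frac{9697}{5009} = - \frac{1057027}{7192924} \approx -0.14695$)
$l - 38388 = - \frac{1057027}{7192924} - 38388 = - \frac{276123023539}{7192924}$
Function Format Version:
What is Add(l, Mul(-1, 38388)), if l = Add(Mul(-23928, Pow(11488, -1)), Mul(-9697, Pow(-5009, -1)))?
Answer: Rational(-276123023539, 7192924) ≈ -38388.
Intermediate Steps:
l = Rational(-1057027, 7192924) (l = Add(Mul(-23928, Rational(1, 11488)), Mul(-9697, Rational(-1, 5009))) = Add(Rational(-2991, 1436), Rational(9697, 5009)) = Rational(-1057027, 7192924) ≈ -0.14695)
Add(l, Mul(-1, 38388)) = Add(Rational(-1057027, 7192924), Mul(-1, 38388)) = Add(Rational(-1057027, 7192924), -38388) = Rational(-276123023539, 7192924)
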